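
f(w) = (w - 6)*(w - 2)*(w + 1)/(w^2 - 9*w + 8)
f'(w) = (9 - 2*w)*(w - 6)*(w - 2)*(w + 1)/(w^2 - 9*w + 8)^2 + (w - 6)*(w - 2)/(w^2 - 9*w + 8) + (w - 6)*(w + 1)/(w^2 - 9*w + 8) + (w - 2)*(w + 1)/(w^2 - 9*w + 8)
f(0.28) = 2.27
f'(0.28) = 3.50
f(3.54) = 1.52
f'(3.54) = 0.45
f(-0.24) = 1.04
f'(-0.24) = 1.70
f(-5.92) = -4.82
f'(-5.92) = 0.95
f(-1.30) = -0.34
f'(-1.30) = 1.09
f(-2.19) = -1.26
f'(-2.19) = 0.99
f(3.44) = 1.47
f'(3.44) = 0.50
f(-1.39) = -0.44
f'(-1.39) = 1.08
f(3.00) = 1.20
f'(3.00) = 0.74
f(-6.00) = -4.90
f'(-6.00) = 0.95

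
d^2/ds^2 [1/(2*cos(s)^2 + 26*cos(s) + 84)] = (-4*sin(s)^4 + 3*sin(s)^2 + 2379*cos(s)/4 - 39*cos(3*s)/4 + 255)/(2*(cos(s) + 6)^3*(cos(s) + 7)^3)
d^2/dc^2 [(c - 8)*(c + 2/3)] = 2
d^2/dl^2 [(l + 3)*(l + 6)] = 2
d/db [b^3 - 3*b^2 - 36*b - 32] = 3*b^2 - 6*b - 36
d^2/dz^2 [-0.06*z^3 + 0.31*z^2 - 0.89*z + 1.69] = 0.62 - 0.36*z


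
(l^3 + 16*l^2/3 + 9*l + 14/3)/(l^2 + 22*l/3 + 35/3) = (l^2 + 3*l + 2)/(l + 5)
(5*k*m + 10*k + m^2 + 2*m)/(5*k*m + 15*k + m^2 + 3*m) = (m + 2)/(m + 3)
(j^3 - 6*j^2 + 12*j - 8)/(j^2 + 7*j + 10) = (j^3 - 6*j^2 + 12*j - 8)/(j^2 + 7*j + 10)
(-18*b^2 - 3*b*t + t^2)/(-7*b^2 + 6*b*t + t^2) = (-18*b^2 - 3*b*t + t^2)/(-7*b^2 + 6*b*t + t^2)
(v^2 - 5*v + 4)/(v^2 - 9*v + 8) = (v - 4)/(v - 8)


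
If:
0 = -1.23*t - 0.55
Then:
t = -0.45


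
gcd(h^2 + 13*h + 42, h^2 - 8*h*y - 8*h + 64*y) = 1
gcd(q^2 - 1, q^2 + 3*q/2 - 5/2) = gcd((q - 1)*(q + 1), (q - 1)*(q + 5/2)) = q - 1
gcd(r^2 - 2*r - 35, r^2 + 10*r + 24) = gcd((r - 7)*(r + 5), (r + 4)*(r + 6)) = 1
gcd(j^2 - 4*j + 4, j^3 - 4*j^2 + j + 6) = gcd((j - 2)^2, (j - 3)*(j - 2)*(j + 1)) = j - 2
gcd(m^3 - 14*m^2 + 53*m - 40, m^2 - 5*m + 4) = m - 1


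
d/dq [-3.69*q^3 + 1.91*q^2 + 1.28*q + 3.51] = -11.07*q^2 + 3.82*q + 1.28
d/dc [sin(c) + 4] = cos(c)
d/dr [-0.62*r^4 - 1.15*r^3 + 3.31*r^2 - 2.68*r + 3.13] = -2.48*r^3 - 3.45*r^2 + 6.62*r - 2.68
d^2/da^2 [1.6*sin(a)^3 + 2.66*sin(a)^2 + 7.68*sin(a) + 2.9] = -8.88*sin(a) + 3.6*sin(3*a) + 5.32*cos(2*a)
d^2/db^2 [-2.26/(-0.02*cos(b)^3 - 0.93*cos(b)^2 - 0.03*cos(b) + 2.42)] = (15.637392*(-0.032258064516129*sin(b)^2 + 1.0*cos(b) + 0.0483870967741935)^2*sin(b)^2 + (0.1017*cos(b) + 4.2036*cos(2*b) + 0.1017*cos(3*b))*(0.02*cos(b)^3 + 0.93*cos(b)^2 + 0.03*cos(b) - 2.42))/(0.02*cos(b)^3 + 0.93*cos(b)^2 + 0.03*cos(b) - 2.42)^3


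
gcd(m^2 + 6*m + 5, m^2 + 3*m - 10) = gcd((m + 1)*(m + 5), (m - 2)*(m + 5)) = m + 5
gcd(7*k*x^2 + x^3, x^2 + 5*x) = x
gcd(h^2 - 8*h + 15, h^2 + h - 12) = h - 3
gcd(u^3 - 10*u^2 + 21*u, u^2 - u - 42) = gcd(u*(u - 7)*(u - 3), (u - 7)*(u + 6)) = u - 7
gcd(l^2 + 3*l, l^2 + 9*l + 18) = l + 3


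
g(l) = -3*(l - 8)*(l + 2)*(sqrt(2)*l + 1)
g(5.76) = 476.93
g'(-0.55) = 57.33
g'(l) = -3*sqrt(2)*(l - 8)*(l + 2) - 3*(l - 8)*(sqrt(2)*l + 1) - 3*(l + 2)*(sqrt(2)*l + 1)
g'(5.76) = -77.71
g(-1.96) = -2.12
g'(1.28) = 122.52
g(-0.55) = 8.26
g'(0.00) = 85.88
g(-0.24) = 28.74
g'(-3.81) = -269.99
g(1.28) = 185.82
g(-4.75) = 601.41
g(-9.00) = 4186.87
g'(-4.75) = -414.62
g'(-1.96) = -51.04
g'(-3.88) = -279.99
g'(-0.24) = 74.37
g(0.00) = 48.00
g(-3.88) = 300.65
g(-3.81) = 281.40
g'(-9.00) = -1349.28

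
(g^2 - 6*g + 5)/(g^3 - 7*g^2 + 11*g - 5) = 1/(g - 1)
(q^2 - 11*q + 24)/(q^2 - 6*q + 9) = (q - 8)/(q - 3)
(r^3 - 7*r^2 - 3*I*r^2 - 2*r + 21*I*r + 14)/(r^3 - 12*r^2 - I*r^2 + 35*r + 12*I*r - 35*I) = (r - 2*I)/(r - 5)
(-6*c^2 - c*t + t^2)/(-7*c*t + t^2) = (6*c^2 + c*t - t^2)/(t*(7*c - t))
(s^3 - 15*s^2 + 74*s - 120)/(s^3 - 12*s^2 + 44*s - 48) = (s - 5)/(s - 2)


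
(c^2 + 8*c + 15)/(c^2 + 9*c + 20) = (c + 3)/(c + 4)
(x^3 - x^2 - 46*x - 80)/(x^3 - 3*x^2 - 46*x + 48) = (x^2 + 7*x + 10)/(x^2 + 5*x - 6)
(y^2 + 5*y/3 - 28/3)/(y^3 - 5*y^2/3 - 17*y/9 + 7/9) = 3*(y + 4)/(3*y^2 + 2*y - 1)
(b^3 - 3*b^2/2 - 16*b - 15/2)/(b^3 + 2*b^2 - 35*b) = (2*b^2 + 7*b + 3)/(2*b*(b + 7))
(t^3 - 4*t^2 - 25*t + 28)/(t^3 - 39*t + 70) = (t^3 - 4*t^2 - 25*t + 28)/(t^3 - 39*t + 70)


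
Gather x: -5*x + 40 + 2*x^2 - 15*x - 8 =2*x^2 - 20*x + 32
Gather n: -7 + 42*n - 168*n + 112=105 - 126*n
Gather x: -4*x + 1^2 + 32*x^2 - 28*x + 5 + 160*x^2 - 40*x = 192*x^2 - 72*x + 6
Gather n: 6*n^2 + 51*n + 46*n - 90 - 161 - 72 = 6*n^2 + 97*n - 323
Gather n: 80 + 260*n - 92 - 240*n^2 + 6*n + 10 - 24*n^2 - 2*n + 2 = -264*n^2 + 264*n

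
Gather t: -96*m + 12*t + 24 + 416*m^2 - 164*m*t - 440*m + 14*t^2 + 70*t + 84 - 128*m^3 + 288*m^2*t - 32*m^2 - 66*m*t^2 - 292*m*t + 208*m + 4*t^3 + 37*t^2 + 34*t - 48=-128*m^3 + 384*m^2 - 328*m + 4*t^3 + t^2*(51 - 66*m) + t*(288*m^2 - 456*m + 116) + 60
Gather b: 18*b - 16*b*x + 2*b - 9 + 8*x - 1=b*(20 - 16*x) + 8*x - 10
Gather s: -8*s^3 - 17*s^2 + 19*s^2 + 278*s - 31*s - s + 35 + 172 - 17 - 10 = -8*s^3 + 2*s^2 + 246*s + 180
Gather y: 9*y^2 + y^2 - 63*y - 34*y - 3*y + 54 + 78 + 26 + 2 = 10*y^2 - 100*y + 160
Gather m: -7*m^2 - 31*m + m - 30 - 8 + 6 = -7*m^2 - 30*m - 32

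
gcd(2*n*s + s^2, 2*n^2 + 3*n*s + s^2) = 2*n + s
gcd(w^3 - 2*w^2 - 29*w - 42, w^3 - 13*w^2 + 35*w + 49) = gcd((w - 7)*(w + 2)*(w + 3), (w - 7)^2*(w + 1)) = w - 7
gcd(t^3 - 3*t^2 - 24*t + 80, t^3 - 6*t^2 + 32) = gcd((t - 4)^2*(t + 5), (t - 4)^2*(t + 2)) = t^2 - 8*t + 16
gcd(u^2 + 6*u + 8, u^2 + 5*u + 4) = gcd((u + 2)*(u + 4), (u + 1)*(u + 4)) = u + 4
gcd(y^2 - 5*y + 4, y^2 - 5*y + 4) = y^2 - 5*y + 4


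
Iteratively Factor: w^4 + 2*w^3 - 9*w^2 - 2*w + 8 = (w - 2)*(w^3 + 4*w^2 - w - 4) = (w - 2)*(w + 1)*(w^2 + 3*w - 4) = (w - 2)*(w - 1)*(w + 1)*(w + 4)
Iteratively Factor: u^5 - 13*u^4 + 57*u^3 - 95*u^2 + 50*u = (u)*(u^4 - 13*u^3 + 57*u^2 - 95*u + 50) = u*(u - 5)*(u^3 - 8*u^2 + 17*u - 10) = u*(u - 5)*(u - 1)*(u^2 - 7*u + 10) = u*(u - 5)*(u - 2)*(u - 1)*(u - 5)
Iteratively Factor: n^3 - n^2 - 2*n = (n)*(n^2 - n - 2) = n*(n - 2)*(n + 1)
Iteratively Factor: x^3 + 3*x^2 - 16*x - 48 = (x - 4)*(x^2 + 7*x + 12) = (x - 4)*(x + 4)*(x + 3)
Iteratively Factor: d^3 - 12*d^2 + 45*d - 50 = (d - 5)*(d^2 - 7*d + 10) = (d - 5)^2*(d - 2)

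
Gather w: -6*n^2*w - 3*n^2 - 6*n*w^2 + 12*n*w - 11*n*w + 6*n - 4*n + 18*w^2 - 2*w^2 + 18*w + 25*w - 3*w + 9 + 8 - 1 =-3*n^2 + 2*n + w^2*(16 - 6*n) + w*(-6*n^2 + n + 40) + 16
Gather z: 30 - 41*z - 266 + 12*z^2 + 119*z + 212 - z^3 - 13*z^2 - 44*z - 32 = -z^3 - z^2 + 34*z - 56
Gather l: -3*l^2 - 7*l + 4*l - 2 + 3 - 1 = -3*l^2 - 3*l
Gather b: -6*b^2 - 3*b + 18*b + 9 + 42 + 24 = -6*b^2 + 15*b + 75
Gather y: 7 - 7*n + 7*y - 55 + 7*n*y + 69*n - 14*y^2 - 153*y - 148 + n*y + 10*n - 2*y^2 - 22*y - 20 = 72*n - 16*y^2 + y*(8*n - 168) - 216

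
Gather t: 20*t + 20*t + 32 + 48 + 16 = 40*t + 96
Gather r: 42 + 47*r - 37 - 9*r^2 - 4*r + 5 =-9*r^2 + 43*r + 10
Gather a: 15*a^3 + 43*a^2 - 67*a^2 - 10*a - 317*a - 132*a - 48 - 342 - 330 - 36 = 15*a^3 - 24*a^2 - 459*a - 756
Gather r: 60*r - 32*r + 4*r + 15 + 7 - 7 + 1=32*r + 16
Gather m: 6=6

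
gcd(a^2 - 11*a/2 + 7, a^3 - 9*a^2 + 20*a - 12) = a - 2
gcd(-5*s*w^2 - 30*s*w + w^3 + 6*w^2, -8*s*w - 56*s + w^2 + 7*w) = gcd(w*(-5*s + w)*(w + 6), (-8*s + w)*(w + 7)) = 1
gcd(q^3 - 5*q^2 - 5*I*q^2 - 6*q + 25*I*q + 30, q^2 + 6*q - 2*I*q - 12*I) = q - 2*I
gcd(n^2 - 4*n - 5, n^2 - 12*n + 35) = n - 5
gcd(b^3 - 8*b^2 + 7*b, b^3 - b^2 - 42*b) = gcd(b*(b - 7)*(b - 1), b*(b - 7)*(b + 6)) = b^2 - 7*b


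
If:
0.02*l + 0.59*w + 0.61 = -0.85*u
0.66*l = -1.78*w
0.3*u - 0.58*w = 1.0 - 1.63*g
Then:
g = 0.471900528197894*w + 0.745579213280404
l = -2.6969696969697*w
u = -0.630659536541889*w - 0.717647058823529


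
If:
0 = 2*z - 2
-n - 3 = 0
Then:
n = -3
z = 1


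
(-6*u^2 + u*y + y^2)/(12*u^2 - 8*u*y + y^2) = (3*u + y)/(-6*u + y)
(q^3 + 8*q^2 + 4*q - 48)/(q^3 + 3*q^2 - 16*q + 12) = (q + 4)/(q - 1)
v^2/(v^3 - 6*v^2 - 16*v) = v/(v^2 - 6*v - 16)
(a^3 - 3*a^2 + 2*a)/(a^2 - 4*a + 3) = a*(a - 2)/(a - 3)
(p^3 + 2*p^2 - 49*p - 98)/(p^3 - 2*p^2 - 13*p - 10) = (p^2 - 49)/(p^2 - 4*p - 5)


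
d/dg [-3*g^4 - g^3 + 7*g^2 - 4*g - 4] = -12*g^3 - 3*g^2 + 14*g - 4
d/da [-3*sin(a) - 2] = -3*cos(a)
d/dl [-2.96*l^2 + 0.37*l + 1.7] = 0.37 - 5.92*l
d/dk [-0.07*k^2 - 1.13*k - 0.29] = -0.14*k - 1.13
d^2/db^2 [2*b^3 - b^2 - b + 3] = 12*b - 2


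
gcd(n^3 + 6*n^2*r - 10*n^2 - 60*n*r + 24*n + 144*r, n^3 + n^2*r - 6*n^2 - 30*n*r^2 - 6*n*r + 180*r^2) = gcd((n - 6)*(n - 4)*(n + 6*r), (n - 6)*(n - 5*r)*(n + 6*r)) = n^2 + 6*n*r - 6*n - 36*r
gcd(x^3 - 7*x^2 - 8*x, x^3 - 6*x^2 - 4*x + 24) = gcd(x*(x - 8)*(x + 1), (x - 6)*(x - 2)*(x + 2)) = 1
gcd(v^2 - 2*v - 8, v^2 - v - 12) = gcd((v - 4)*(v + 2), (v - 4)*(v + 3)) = v - 4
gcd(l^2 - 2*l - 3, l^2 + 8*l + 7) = l + 1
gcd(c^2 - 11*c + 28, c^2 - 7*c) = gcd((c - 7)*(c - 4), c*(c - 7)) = c - 7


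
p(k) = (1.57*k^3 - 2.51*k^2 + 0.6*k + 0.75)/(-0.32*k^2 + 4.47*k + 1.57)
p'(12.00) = 158.62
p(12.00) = 258.43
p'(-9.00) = -3.30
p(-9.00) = 20.94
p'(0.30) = -0.55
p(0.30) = 0.26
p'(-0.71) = -1.33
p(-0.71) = 0.85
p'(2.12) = 0.97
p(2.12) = 0.59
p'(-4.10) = -2.33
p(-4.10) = 6.87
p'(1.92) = 0.78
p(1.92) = 0.42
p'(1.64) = 0.53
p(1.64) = 0.24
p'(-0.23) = -3.89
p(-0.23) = 0.88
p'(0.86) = -0.10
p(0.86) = 0.08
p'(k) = (0.64*k - 4.47)*(1.57*k^3 - 2.51*k^2 + 0.6*k + 0.75)/(-0.32*k^2 + 4.47*k + 1.57)^2 + (4.71*k^2 - 5.02*k + 0.6)/(-0.32*k^2 + 4.47*k + 1.57)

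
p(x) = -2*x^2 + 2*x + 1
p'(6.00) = -22.00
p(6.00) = -59.00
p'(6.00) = -22.00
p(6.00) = -59.00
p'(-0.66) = 4.64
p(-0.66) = -1.19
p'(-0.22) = 2.88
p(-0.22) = 0.46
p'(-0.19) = 2.76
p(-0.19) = 0.55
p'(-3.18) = 14.72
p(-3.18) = -25.58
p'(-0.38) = 3.52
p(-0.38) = -0.05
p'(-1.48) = 7.92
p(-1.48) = -6.34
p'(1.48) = -3.92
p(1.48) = -0.42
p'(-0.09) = 2.36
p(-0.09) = 0.80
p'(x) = 2 - 4*x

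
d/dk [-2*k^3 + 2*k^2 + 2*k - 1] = -6*k^2 + 4*k + 2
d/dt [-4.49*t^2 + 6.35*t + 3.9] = 6.35 - 8.98*t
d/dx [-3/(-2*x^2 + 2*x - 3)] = 6*(1 - 2*x)/(2*x^2 - 2*x + 3)^2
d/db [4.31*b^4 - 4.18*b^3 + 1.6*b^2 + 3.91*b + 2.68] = 17.24*b^3 - 12.54*b^2 + 3.2*b + 3.91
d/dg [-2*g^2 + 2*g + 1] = 2 - 4*g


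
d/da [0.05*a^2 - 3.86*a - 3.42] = 0.1*a - 3.86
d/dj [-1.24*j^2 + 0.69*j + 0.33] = 0.69 - 2.48*j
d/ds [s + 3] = 1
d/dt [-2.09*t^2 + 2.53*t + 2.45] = 2.53 - 4.18*t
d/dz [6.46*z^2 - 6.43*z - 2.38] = 12.92*z - 6.43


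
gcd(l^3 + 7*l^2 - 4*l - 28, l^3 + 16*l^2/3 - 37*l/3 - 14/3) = l^2 + 5*l - 14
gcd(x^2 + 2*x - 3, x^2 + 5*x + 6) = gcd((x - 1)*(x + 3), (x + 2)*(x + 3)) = x + 3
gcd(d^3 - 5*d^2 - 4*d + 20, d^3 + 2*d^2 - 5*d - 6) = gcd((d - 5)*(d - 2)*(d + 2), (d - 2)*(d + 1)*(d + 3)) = d - 2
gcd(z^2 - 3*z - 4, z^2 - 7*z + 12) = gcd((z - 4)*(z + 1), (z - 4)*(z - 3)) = z - 4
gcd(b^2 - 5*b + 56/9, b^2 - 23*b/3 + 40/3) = b - 8/3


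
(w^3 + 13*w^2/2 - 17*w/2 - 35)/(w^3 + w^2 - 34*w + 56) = (w^2 - w/2 - 5)/(w^2 - 6*w + 8)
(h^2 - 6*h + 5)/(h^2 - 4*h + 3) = (h - 5)/(h - 3)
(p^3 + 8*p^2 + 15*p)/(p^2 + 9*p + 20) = p*(p + 3)/(p + 4)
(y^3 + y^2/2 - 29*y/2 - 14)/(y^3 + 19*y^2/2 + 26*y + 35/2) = (y - 4)/(y + 5)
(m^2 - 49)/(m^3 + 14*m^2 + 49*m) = (m - 7)/(m*(m + 7))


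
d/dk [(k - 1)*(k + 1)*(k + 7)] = 3*k^2 + 14*k - 1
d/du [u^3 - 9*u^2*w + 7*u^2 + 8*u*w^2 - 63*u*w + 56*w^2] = 3*u^2 - 18*u*w + 14*u + 8*w^2 - 63*w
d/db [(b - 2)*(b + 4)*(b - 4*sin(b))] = -(b - 2)*(b + 4)*(4*cos(b) - 1) + (b - 2)*(b - 4*sin(b)) + (b + 4)*(b - 4*sin(b))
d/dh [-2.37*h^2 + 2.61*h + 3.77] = 2.61 - 4.74*h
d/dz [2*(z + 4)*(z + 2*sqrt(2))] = 4*z + 4*sqrt(2) + 8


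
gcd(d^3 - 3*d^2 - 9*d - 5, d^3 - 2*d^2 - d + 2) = d + 1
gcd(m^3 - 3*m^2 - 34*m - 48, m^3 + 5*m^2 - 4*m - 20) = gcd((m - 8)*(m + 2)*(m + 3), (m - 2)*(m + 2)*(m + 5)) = m + 2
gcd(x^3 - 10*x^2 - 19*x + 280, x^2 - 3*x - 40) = x^2 - 3*x - 40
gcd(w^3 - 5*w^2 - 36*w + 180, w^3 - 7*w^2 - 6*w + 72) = w - 6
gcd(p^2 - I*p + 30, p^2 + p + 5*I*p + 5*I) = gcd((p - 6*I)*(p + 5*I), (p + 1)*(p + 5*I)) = p + 5*I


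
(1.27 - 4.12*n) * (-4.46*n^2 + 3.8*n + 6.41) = 18.3752*n^3 - 21.3202*n^2 - 21.5832*n + 8.1407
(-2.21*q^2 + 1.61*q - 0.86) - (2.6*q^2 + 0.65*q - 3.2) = -4.81*q^2 + 0.96*q + 2.34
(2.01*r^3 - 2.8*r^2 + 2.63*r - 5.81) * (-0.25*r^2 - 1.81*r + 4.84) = -0.5025*r^5 - 2.9381*r^4 + 14.1389*r^3 - 16.8598*r^2 + 23.2453*r - 28.1204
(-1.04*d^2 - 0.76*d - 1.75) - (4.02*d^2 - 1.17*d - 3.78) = -5.06*d^2 + 0.41*d + 2.03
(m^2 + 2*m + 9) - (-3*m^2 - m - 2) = 4*m^2 + 3*m + 11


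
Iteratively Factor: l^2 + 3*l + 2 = (l + 1)*(l + 2)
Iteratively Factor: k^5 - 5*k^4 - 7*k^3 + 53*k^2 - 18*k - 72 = (k - 3)*(k^4 - 2*k^3 - 13*k^2 + 14*k + 24) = (k - 4)*(k - 3)*(k^3 + 2*k^2 - 5*k - 6) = (k - 4)*(k - 3)*(k + 3)*(k^2 - k - 2) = (k - 4)*(k - 3)*(k - 2)*(k + 3)*(k + 1)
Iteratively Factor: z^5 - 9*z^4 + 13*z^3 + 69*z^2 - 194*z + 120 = (z - 2)*(z^4 - 7*z^3 - z^2 + 67*z - 60) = (z - 4)*(z - 2)*(z^3 - 3*z^2 - 13*z + 15) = (z - 5)*(z - 4)*(z - 2)*(z^2 + 2*z - 3) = (z - 5)*(z - 4)*(z - 2)*(z - 1)*(z + 3)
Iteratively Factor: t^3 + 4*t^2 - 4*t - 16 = (t - 2)*(t^2 + 6*t + 8) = (t - 2)*(t + 4)*(t + 2)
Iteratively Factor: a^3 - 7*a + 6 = (a + 3)*(a^2 - 3*a + 2) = (a - 1)*(a + 3)*(a - 2)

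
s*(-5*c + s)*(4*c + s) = -20*c^2*s - c*s^2 + s^3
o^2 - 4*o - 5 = (o - 5)*(o + 1)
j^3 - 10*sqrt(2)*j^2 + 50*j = j*(j - 5*sqrt(2))^2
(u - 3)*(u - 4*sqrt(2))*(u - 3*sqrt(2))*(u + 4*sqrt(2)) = u^4 - 3*sqrt(2)*u^3 - 3*u^3 - 32*u^2 + 9*sqrt(2)*u^2 + 96*u + 96*sqrt(2)*u - 288*sqrt(2)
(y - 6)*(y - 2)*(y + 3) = y^3 - 5*y^2 - 12*y + 36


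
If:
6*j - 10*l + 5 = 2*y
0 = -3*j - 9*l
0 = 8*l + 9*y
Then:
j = -135/236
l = 45/236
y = -10/59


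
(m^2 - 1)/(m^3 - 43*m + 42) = (m + 1)/(m^2 + m - 42)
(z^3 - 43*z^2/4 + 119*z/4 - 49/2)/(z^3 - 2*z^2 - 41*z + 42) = (4*z^2 - 15*z + 14)/(4*(z^2 + 5*z - 6))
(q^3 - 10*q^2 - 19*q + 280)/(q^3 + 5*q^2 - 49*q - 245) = (q - 8)/(q + 7)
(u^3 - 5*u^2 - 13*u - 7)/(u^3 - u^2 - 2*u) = (u^2 - 6*u - 7)/(u*(u - 2))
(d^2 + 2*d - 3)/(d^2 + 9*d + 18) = (d - 1)/(d + 6)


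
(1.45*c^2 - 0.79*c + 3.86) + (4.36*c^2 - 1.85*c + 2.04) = 5.81*c^2 - 2.64*c + 5.9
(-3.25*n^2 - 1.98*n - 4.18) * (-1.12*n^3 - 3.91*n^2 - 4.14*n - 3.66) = 3.64*n^5 + 14.9251*n^4 + 25.8784*n^3 + 36.436*n^2 + 24.552*n + 15.2988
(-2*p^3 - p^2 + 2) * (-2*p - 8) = 4*p^4 + 18*p^3 + 8*p^2 - 4*p - 16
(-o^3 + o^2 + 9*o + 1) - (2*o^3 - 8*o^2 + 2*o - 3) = -3*o^3 + 9*o^2 + 7*o + 4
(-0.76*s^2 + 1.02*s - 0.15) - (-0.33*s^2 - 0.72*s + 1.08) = -0.43*s^2 + 1.74*s - 1.23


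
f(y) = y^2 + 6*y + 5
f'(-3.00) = 0.00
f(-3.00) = -4.00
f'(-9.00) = -12.00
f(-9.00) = 32.00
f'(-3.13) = -0.26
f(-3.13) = -3.98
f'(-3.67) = -1.34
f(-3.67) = -3.55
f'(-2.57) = 0.86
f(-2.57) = -3.82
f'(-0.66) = 4.68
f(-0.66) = 1.48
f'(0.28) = 6.56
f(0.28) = 6.76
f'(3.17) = 12.34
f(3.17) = 34.07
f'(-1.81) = 2.38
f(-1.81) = -2.58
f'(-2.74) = 0.52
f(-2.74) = -3.93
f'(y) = 2*y + 6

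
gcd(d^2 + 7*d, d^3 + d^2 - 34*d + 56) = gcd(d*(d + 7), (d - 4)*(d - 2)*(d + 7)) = d + 7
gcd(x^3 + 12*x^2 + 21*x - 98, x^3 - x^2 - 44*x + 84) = x^2 + 5*x - 14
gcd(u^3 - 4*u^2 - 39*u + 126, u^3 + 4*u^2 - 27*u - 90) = u + 6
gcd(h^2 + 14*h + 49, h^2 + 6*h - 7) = h + 7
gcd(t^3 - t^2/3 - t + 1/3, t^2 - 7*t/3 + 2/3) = t - 1/3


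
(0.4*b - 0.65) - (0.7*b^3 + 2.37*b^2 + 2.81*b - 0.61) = -0.7*b^3 - 2.37*b^2 - 2.41*b - 0.04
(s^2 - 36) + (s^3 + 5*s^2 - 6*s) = s^3 + 6*s^2 - 6*s - 36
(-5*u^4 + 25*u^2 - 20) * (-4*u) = 20*u^5 - 100*u^3 + 80*u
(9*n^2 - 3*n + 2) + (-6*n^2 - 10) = 3*n^2 - 3*n - 8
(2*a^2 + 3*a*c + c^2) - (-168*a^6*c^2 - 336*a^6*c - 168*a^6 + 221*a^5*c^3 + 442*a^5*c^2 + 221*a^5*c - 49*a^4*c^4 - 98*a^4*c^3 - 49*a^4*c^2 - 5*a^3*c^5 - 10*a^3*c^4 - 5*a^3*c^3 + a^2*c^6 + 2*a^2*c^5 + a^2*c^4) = 168*a^6*c^2 + 336*a^6*c + 168*a^6 - 221*a^5*c^3 - 442*a^5*c^2 - 221*a^5*c + 49*a^4*c^4 + 98*a^4*c^3 + 49*a^4*c^2 + 5*a^3*c^5 + 10*a^3*c^4 + 5*a^3*c^3 - a^2*c^6 - 2*a^2*c^5 - a^2*c^4 + 2*a^2 + 3*a*c + c^2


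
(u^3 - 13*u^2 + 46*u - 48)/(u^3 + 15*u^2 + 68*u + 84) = (u^3 - 13*u^2 + 46*u - 48)/(u^3 + 15*u^2 + 68*u + 84)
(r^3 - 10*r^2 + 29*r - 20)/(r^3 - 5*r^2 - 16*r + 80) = (r - 1)/(r + 4)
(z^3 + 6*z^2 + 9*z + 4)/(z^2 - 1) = (z^2 + 5*z + 4)/(z - 1)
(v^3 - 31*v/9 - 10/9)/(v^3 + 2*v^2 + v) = (9*v^3 - 31*v - 10)/(9*v*(v^2 + 2*v + 1))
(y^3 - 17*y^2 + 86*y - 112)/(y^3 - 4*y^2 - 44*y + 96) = (y - 7)/(y + 6)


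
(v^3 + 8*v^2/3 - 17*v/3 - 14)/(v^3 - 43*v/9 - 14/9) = 3*(v + 3)/(3*v + 1)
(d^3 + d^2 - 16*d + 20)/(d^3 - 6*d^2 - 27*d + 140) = (d^2 - 4*d + 4)/(d^2 - 11*d + 28)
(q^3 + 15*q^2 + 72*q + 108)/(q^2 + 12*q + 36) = q + 3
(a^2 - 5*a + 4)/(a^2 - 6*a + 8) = (a - 1)/(a - 2)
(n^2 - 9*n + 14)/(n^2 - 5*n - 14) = (n - 2)/(n + 2)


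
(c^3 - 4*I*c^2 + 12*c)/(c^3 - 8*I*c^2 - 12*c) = (c + 2*I)/(c - 2*I)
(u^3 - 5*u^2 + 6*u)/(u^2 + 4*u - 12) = u*(u - 3)/(u + 6)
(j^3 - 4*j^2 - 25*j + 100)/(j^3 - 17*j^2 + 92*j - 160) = (j + 5)/(j - 8)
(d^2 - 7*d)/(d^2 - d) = (d - 7)/(d - 1)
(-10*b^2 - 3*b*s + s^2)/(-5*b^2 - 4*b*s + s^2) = (2*b + s)/(b + s)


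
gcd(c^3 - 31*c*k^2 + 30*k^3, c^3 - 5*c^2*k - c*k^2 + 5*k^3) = c^2 - 6*c*k + 5*k^2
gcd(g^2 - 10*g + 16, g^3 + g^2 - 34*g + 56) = g - 2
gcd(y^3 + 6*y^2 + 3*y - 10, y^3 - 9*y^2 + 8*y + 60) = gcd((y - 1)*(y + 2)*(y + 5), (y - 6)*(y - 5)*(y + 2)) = y + 2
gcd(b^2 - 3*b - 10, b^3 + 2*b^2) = b + 2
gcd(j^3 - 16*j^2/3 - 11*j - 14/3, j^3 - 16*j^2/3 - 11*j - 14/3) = j^3 - 16*j^2/3 - 11*j - 14/3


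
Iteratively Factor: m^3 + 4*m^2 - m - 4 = (m + 4)*(m^2 - 1) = (m + 1)*(m + 4)*(m - 1)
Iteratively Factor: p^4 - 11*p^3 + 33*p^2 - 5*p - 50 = (p - 5)*(p^3 - 6*p^2 + 3*p + 10) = (p - 5)*(p + 1)*(p^2 - 7*p + 10) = (p - 5)*(p - 2)*(p + 1)*(p - 5)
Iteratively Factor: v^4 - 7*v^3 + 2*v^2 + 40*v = (v - 5)*(v^3 - 2*v^2 - 8*v) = (v - 5)*(v + 2)*(v^2 - 4*v) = (v - 5)*(v - 4)*(v + 2)*(v)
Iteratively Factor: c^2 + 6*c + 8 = (c + 2)*(c + 4)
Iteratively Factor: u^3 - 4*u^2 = (u)*(u^2 - 4*u) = u^2*(u - 4)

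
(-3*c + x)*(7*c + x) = -21*c^2 + 4*c*x + x^2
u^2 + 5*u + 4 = (u + 1)*(u + 4)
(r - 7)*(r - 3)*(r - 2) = r^3 - 12*r^2 + 41*r - 42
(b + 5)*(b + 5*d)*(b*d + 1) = b^3*d + 5*b^2*d^2 + 5*b^2*d + b^2 + 25*b*d^2 + 5*b*d + 5*b + 25*d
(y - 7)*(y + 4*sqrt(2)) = y^2 - 7*y + 4*sqrt(2)*y - 28*sqrt(2)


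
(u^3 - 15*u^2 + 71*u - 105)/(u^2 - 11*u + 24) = (u^2 - 12*u + 35)/(u - 8)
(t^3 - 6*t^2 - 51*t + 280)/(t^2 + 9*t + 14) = (t^2 - 13*t + 40)/(t + 2)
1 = 1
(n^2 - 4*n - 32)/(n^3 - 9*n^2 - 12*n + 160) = 1/(n - 5)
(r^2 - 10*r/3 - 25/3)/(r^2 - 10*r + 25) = (r + 5/3)/(r - 5)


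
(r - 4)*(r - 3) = r^2 - 7*r + 12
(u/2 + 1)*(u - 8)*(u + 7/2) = u^3/2 - 5*u^2/4 - 37*u/2 - 28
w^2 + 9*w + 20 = (w + 4)*(w + 5)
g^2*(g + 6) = g^3 + 6*g^2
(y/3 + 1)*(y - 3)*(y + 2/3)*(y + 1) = y^4/3 + 5*y^3/9 - 25*y^2/9 - 5*y - 2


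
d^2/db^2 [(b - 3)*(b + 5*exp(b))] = 5*b*exp(b) - 5*exp(b) + 2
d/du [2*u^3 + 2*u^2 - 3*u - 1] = 6*u^2 + 4*u - 3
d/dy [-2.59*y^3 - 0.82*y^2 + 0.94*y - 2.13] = -7.77*y^2 - 1.64*y + 0.94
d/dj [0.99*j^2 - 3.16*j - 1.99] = 1.98*j - 3.16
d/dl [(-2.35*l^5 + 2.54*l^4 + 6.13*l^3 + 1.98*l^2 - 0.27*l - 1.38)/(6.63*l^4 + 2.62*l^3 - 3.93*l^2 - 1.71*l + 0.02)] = (-15.5805*l^8 - 12.314*l^7 - 6.28059999999999*l^6 - 30.1452*l^5 - 37.1734*l^4 + 17.251*l^3 + 6.7677*l^2 - 10.7676*l - 2.3652)/(43.9569*l^8 + 34.7412*l^7 - 45.2474*l^6 - 43.2678*l^5 + 6.7497*l^4 + 13.5454*l^3 + 2.7669*l^2 - 0.0684*l + 0.0004)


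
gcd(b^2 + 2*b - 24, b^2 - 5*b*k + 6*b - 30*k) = b + 6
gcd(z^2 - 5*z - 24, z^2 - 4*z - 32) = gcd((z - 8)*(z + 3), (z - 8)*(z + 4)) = z - 8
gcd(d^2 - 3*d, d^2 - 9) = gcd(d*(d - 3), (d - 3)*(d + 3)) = d - 3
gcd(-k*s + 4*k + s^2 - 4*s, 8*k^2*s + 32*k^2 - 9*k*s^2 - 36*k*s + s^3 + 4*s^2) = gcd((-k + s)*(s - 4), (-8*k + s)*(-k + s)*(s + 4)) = -k + s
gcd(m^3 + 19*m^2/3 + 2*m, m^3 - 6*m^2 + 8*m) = m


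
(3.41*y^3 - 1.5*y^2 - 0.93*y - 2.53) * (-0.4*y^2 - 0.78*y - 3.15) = -1.364*y^5 - 2.0598*y^4 - 9.1995*y^3 + 6.4624*y^2 + 4.9029*y + 7.9695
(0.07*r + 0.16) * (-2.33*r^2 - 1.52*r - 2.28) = -0.1631*r^3 - 0.4792*r^2 - 0.4028*r - 0.3648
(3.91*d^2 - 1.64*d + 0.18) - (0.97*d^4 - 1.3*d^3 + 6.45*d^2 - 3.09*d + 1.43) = -0.97*d^4 + 1.3*d^3 - 2.54*d^2 + 1.45*d - 1.25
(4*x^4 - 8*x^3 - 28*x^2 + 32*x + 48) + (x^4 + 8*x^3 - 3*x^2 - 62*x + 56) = 5*x^4 - 31*x^2 - 30*x + 104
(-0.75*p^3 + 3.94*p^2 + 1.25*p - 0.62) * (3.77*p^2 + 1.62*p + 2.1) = -2.8275*p^5 + 13.6388*p^4 + 9.5203*p^3 + 7.9616*p^2 + 1.6206*p - 1.302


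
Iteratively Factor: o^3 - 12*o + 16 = (o - 2)*(o^2 + 2*o - 8) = (o - 2)^2*(o + 4)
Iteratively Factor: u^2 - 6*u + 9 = (u - 3)*(u - 3)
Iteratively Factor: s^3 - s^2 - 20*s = (s)*(s^2 - s - 20) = s*(s + 4)*(s - 5)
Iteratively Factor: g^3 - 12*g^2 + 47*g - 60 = (g - 4)*(g^2 - 8*g + 15) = (g - 4)*(g - 3)*(g - 5)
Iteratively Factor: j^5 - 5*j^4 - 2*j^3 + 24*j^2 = (j + 2)*(j^4 - 7*j^3 + 12*j^2) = j*(j + 2)*(j^3 - 7*j^2 + 12*j) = j*(j - 3)*(j + 2)*(j^2 - 4*j) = j^2*(j - 3)*(j + 2)*(j - 4)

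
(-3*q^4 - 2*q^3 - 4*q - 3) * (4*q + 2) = -12*q^5 - 14*q^4 - 4*q^3 - 16*q^2 - 20*q - 6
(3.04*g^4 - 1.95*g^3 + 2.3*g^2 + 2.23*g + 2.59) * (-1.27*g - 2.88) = -3.8608*g^5 - 6.2787*g^4 + 2.695*g^3 - 9.4561*g^2 - 9.7117*g - 7.4592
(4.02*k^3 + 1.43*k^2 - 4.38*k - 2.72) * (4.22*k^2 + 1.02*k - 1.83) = 16.9644*k^5 + 10.135*k^4 - 24.3816*k^3 - 18.5629*k^2 + 5.241*k + 4.9776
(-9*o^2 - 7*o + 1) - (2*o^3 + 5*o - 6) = -2*o^3 - 9*o^2 - 12*o + 7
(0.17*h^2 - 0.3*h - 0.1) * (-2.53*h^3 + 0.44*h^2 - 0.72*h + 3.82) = -0.4301*h^5 + 0.8338*h^4 - 0.00140000000000001*h^3 + 0.8214*h^2 - 1.074*h - 0.382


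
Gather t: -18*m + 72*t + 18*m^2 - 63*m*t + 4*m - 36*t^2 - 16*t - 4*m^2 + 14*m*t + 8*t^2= 14*m^2 - 14*m - 28*t^2 + t*(56 - 49*m)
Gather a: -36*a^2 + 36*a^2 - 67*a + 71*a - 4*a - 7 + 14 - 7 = 0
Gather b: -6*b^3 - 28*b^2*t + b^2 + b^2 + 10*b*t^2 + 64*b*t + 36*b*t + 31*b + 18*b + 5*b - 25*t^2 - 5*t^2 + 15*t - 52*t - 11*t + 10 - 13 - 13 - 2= -6*b^3 + b^2*(2 - 28*t) + b*(10*t^2 + 100*t + 54) - 30*t^2 - 48*t - 18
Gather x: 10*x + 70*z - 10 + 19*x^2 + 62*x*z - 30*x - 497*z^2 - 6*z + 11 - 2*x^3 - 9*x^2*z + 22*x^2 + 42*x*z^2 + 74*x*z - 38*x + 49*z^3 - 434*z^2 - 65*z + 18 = -2*x^3 + x^2*(41 - 9*z) + x*(42*z^2 + 136*z - 58) + 49*z^3 - 931*z^2 - z + 19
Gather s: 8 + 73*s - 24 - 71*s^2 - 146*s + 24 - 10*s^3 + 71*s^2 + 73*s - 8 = -10*s^3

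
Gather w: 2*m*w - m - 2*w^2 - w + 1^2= -m - 2*w^2 + w*(2*m - 1) + 1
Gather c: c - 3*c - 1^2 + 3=2 - 2*c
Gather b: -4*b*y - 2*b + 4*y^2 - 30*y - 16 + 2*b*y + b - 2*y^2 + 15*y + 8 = b*(-2*y - 1) + 2*y^2 - 15*y - 8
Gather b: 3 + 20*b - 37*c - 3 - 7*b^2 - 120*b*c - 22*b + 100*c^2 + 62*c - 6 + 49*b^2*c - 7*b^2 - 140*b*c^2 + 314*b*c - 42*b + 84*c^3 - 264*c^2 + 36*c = b^2*(49*c - 14) + b*(-140*c^2 + 194*c - 44) + 84*c^3 - 164*c^2 + 61*c - 6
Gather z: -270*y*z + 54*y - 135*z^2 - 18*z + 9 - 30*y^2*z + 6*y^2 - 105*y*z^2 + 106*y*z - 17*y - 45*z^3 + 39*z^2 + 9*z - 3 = 6*y^2 + 37*y - 45*z^3 + z^2*(-105*y - 96) + z*(-30*y^2 - 164*y - 9) + 6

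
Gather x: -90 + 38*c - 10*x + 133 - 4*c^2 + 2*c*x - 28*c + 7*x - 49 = -4*c^2 + 10*c + x*(2*c - 3) - 6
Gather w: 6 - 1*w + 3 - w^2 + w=9 - w^2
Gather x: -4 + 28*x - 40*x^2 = -40*x^2 + 28*x - 4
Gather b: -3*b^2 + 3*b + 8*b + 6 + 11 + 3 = -3*b^2 + 11*b + 20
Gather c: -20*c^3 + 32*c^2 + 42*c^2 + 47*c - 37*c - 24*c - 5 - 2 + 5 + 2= -20*c^3 + 74*c^2 - 14*c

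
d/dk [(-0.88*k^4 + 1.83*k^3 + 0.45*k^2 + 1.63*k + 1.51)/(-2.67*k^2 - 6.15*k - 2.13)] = (4.6992*k^5 + 11.3499*k^4 - 15.0114*k^3 - 10.1091*k^2 + 6.1464*k + 5.8146)/(7.1289*k^4 + 32.841*k^3 + 49.1967*k^2 + 26.199*k + 4.5369)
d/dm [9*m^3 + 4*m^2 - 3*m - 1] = 27*m^2 + 8*m - 3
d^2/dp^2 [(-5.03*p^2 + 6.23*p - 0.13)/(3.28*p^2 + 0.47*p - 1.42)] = (149.55816*p^3 - 148.95792*p^2 + 172.89864*p - 13.23759)/(35.287552*p^6 + 15.169344*p^5 - 43.657128*p^4 - 13.030609*p^3 + 18.900342*p^2 + 2.843124*p - 2.863288)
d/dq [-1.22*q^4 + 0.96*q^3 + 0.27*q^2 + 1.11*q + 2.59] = -4.88*q^3 + 2.88*q^2 + 0.54*q + 1.11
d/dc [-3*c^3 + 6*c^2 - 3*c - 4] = -9*c^2 + 12*c - 3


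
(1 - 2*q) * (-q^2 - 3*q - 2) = 2*q^3 + 5*q^2 + q - 2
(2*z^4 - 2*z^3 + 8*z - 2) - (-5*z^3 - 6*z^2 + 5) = 2*z^4 + 3*z^3 + 6*z^2 + 8*z - 7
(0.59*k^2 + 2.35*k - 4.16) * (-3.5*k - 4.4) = -2.065*k^3 - 10.821*k^2 + 4.22*k + 18.304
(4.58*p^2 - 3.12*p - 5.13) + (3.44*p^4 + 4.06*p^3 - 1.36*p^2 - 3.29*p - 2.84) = 3.44*p^4 + 4.06*p^3 + 3.22*p^2 - 6.41*p - 7.97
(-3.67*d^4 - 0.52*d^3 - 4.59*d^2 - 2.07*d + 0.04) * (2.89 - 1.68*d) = 6.1656*d^5 - 9.7327*d^4 + 6.2084*d^3 - 9.7875*d^2 - 6.0495*d + 0.1156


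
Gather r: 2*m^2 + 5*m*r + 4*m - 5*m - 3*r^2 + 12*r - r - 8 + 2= 2*m^2 - m - 3*r^2 + r*(5*m + 11) - 6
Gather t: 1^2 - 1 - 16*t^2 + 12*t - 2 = -16*t^2 + 12*t - 2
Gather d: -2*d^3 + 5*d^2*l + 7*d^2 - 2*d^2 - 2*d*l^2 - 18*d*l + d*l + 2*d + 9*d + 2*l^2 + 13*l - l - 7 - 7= -2*d^3 + d^2*(5*l + 5) + d*(-2*l^2 - 17*l + 11) + 2*l^2 + 12*l - 14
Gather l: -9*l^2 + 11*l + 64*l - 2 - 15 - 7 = -9*l^2 + 75*l - 24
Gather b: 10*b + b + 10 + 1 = 11*b + 11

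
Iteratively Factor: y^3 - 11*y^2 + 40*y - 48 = (y - 3)*(y^2 - 8*y + 16) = (y - 4)*(y - 3)*(y - 4)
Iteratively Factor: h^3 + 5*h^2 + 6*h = (h + 3)*(h^2 + 2*h) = h*(h + 3)*(h + 2)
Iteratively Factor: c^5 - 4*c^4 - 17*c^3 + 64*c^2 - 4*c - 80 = (c - 5)*(c^4 + c^3 - 12*c^2 + 4*c + 16) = (c - 5)*(c + 1)*(c^3 - 12*c + 16) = (c - 5)*(c - 2)*(c + 1)*(c^2 + 2*c - 8) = (c - 5)*(c - 2)^2*(c + 1)*(c + 4)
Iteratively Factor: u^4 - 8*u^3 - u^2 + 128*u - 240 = (u + 4)*(u^3 - 12*u^2 + 47*u - 60) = (u - 5)*(u + 4)*(u^2 - 7*u + 12) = (u - 5)*(u - 3)*(u + 4)*(u - 4)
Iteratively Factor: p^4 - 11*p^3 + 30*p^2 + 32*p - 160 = (p + 2)*(p^3 - 13*p^2 + 56*p - 80) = (p - 4)*(p + 2)*(p^2 - 9*p + 20) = (p - 5)*(p - 4)*(p + 2)*(p - 4)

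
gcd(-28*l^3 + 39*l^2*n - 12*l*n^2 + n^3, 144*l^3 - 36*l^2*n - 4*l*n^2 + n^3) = 4*l - n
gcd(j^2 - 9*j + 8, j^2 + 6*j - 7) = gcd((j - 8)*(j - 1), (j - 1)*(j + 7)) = j - 1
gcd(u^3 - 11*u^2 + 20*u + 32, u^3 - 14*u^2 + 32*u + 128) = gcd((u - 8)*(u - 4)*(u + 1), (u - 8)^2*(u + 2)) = u - 8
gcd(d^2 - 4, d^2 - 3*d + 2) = d - 2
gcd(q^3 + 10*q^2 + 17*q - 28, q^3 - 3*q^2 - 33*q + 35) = q - 1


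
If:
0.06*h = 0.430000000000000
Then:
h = 7.17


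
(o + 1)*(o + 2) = o^2 + 3*o + 2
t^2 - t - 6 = (t - 3)*(t + 2)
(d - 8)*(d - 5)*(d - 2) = d^3 - 15*d^2 + 66*d - 80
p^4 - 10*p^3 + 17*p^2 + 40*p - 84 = (p - 7)*(p - 3)*(p - 2)*(p + 2)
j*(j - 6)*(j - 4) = j^3 - 10*j^2 + 24*j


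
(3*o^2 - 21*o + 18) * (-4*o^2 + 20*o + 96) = -12*o^4 + 144*o^3 - 204*o^2 - 1656*o + 1728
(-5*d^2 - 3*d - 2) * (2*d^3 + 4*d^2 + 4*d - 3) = -10*d^5 - 26*d^4 - 36*d^3 - 5*d^2 + d + 6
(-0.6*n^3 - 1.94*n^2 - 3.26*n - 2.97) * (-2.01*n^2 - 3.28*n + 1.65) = 1.206*n^5 + 5.8674*n^4 + 11.9258*n^3 + 13.4615*n^2 + 4.3626*n - 4.9005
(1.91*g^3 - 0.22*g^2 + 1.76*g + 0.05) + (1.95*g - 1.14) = 1.91*g^3 - 0.22*g^2 + 3.71*g - 1.09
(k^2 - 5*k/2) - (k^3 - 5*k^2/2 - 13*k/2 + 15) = -k^3 + 7*k^2/2 + 4*k - 15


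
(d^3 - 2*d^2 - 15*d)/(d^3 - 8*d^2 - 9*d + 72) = d*(d - 5)/(d^2 - 11*d + 24)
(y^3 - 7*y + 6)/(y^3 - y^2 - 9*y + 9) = (y - 2)/(y - 3)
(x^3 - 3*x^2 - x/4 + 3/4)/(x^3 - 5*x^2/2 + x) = (2*x^2 - 5*x - 3)/(2*x*(x - 2))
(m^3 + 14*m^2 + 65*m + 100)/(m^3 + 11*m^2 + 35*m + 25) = (m + 4)/(m + 1)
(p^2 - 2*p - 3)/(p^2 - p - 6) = (p + 1)/(p + 2)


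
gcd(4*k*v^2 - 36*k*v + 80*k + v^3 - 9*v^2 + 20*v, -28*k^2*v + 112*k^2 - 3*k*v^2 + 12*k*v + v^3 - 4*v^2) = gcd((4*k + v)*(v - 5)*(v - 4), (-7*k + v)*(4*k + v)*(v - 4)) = 4*k*v - 16*k + v^2 - 4*v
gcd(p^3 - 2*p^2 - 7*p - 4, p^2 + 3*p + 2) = p + 1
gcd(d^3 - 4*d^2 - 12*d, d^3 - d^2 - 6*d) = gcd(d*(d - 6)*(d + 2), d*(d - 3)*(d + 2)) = d^2 + 2*d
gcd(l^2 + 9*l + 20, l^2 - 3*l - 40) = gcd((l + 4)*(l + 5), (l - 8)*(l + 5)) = l + 5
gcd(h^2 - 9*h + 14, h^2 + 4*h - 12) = h - 2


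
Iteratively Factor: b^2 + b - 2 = (b - 1)*(b + 2)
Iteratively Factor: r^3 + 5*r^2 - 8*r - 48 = (r + 4)*(r^2 + r - 12) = (r + 4)^2*(r - 3)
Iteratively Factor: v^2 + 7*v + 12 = (v + 4)*(v + 3)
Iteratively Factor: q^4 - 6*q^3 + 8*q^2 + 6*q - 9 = (q + 1)*(q^3 - 7*q^2 + 15*q - 9) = (q - 3)*(q + 1)*(q^2 - 4*q + 3) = (q - 3)^2*(q + 1)*(q - 1)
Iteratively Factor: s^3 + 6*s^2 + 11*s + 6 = (s + 1)*(s^2 + 5*s + 6) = (s + 1)*(s + 2)*(s + 3)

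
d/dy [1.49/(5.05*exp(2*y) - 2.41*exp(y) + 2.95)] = (3.5909 - 15.049*exp(y))*exp(y)/(5.05*exp(2*y) - 2.41*exp(y) + 2.95)^2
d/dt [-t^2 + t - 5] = 1 - 2*t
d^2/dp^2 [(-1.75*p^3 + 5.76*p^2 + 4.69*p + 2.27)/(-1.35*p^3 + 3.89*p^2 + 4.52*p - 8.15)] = (7.105427357601e-15*p^7 - 2.61495000000014*p^6 + 12.78585*p^5 - 343.80531*p^4 + 1263.822728*p^3 - 986.241222*p^2 - 284.323926*p - 1347.415546)/(2.460375*p^9 - 21.268575*p^8 + 36.571905*p^7 + 128.116936*p^6 - 379.246506*p^5 - 166.830723*p^4 + 1036.464637*p^3 - 275.627295*p^2 - 900.6891*p + 541.343375)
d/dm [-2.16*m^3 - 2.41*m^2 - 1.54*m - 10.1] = -6.48*m^2 - 4.82*m - 1.54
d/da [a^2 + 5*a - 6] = 2*a + 5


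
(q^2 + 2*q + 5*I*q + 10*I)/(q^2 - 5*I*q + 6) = (q^2 + q*(2 + 5*I) + 10*I)/(q^2 - 5*I*q + 6)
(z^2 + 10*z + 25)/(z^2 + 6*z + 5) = (z + 5)/(z + 1)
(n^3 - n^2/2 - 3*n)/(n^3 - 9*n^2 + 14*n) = (n + 3/2)/(n - 7)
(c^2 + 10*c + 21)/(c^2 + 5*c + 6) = (c + 7)/(c + 2)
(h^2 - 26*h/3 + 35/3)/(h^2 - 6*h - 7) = (h - 5/3)/(h + 1)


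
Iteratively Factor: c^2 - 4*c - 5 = (c - 5)*(c + 1)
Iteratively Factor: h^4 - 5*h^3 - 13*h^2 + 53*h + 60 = (h - 4)*(h^3 - h^2 - 17*h - 15) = (h - 4)*(h + 1)*(h^2 - 2*h - 15) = (h - 4)*(h + 1)*(h + 3)*(h - 5)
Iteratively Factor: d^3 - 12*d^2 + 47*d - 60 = (d - 3)*(d^2 - 9*d + 20) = (d - 5)*(d - 3)*(d - 4)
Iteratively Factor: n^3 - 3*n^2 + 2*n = (n - 1)*(n^2 - 2*n) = n*(n - 1)*(n - 2)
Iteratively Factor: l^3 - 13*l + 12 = (l - 3)*(l^2 + 3*l - 4) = (l - 3)*(l - 1)*(l + 4)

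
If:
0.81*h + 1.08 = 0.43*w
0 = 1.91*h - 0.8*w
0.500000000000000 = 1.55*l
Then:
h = 4.99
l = 0.32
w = 11.90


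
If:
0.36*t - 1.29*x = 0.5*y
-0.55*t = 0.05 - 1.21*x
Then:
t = -2.20883534136546*y - 0.235487404162103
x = -1.00401606425703*y - 0.0657174151150055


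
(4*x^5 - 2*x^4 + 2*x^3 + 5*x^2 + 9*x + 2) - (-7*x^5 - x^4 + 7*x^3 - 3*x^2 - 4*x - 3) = 11*x^5 - x^4 - 5*x^3 + 8*x^2 + 13*x + 5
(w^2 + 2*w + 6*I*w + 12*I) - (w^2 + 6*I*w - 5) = 2*w + 5 + 12*I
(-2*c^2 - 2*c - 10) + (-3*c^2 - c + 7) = -5*c^2 - 3*c - 3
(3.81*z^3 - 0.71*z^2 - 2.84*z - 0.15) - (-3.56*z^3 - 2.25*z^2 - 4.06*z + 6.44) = 7.37*z^3 + 1.54*z^2 + 1.22*z - 6.59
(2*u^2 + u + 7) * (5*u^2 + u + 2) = 10*u^4 + 7*u^3 + 40*u^2 + 9*u + 14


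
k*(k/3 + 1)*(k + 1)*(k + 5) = k^4/3 + 3*k^3 + 23*k^2/3 + 5*k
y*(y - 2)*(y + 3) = y^3 + y^2 - 6*y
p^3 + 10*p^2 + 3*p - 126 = (p - 3)*(p + 6)*(p + 7)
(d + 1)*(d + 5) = d^2 + 6*d + 5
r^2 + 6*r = r*(r + 6)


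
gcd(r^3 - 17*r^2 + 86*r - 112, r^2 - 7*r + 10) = r - 2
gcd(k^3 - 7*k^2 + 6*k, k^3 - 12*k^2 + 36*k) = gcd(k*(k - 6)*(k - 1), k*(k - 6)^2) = k^2 - 6*k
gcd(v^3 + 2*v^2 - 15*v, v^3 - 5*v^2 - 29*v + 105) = v^2 + 2*v - 15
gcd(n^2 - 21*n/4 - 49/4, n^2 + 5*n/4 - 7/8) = n + 7/4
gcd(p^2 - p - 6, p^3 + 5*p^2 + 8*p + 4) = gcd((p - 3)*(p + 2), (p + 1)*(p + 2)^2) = p + 2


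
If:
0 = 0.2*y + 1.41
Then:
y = -7.05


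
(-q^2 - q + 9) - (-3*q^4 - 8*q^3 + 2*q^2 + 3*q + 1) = 3*q^4 + 8*q^3 - 3*q^2 - 4*q + 8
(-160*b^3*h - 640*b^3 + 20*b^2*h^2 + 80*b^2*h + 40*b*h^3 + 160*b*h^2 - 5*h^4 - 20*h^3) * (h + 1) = -160*b^3*h^2 - 800*b^3*h - 640*b^3 + 20*b^2*h^3 + 100*b^2*h^2 + 80*b^2*h + 40*b*h^4 + 200*b*h^3 + 160*b*h^2 - 5*h^5 - 25*h^4 - 20*h^3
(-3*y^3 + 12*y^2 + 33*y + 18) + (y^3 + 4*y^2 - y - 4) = -2*y^3 + 16*y^2 + 32*y + 14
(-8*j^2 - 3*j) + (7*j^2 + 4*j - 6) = -j^2 + j - 6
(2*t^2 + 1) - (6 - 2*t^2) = 4*t^2 - 5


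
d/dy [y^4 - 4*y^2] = 4*y*(y^2 - 2)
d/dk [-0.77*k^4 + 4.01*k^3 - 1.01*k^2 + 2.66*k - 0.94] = -3.08*k^3 + 12.03*k^2 - 2.02*k + 2.66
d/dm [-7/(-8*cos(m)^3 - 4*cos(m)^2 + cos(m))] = 7*(24*sin(m) - sin(m)/cos(m)^2 + 8*tan(m))/(-8*sin(m)^2 + 4*cos(m) + 7)^2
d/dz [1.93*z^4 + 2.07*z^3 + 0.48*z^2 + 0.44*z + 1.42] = 7.72*z^3 + 6.21*z^2 + 0.96*z + 0.44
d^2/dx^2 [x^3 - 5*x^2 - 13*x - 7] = 6*x - 10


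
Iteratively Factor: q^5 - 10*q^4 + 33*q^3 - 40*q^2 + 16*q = (q - 1)*(q^4 - 9*q^3 + 24*q^2 - 16*q) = (q - 4)*(q - 1)*(q^3 - 5*q^2 + 4*q) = q*(q - 4)*(q - 1)*(q^2 - 5*q + 4) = q*(q - 4)^2*(q - 1)*(q - 1)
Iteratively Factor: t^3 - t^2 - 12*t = (t)*(t^2 - t - 12) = t*(t - 4)*(t + 3)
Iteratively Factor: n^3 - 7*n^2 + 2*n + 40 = (n - 4)*(n^2 - 3*n - 10) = (n - 5)*(n - 4)*(n + 2)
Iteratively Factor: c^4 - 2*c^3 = (c - 2)*(c^3) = c*(c - 2)*(c^2) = c^2*(c - 2)*(c)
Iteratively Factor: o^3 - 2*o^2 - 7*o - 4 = (o + 1)*(o^2 - 3*o - 4) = (o + 1)^2*(o - 4)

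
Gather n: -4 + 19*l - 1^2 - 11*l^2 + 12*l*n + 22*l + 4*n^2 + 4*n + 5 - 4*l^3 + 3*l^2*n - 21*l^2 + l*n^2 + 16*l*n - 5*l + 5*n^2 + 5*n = -4*l^3 - 32*l^2 + 36*l + n^2*(l + 9) + n*(3*l^2 + 28*l + 9)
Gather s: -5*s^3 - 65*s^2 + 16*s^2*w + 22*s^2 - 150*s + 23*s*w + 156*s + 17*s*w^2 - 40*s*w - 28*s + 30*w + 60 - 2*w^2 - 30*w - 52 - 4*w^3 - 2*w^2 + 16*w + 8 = -5*s^3 + s^2*(16*w - 43) + s*(17*w^2 - 17*w - 22) - 4*w^3 - 4*w^2 + 16*w + 16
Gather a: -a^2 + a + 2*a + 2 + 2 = -a^2 + 3*a + 4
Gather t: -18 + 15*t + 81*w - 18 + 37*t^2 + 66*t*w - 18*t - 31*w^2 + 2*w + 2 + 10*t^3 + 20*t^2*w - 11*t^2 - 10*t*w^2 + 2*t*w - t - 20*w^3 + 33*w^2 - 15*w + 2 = 10*t^3 + t^2*(20*w + 26) + t*(-10*w^2 + 68*w - 4) - 20*w^3 + 2*w^2 + 68*w - 32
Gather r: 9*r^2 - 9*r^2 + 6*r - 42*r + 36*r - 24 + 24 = 0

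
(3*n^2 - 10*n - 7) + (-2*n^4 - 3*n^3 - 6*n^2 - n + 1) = -2*n^4 - 3*n^3 - 3*n^2 - 11*n - 6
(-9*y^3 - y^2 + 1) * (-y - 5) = 9*y^4 + 46*y^3 + 5*y^2 - y - 5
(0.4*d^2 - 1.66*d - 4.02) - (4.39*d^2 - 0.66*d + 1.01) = -3.99*d^2 - 1.0*d - 5.03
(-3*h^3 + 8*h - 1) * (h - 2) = -3*h^4 + 6*h^3 + 8*h^2 - 17*h + 2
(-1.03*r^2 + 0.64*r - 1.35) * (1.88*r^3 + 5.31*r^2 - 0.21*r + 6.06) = -1.9364*r^5 - 4.2661*r^4 + 1.0767*r^3 - 13.5447*r^2 + 4.1619*r - 8.181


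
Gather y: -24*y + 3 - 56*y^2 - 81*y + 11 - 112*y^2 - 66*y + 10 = -168*y^2 - 171*y + 24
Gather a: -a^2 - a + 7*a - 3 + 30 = -a^2 + 6*a + 27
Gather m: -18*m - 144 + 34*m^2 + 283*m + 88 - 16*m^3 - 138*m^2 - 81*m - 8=-16*m^3 - 104*m^2 + 184*m - 64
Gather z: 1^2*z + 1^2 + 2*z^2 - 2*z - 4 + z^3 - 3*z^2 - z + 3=z^3 - z^2 - 2*z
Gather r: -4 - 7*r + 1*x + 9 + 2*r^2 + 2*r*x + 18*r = 2*r^2 + r*(2*x + 11) + x + 5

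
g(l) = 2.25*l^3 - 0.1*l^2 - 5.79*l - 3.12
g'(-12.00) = 968.61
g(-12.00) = -3836.04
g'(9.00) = 539.16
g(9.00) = 1576.92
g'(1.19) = 3.53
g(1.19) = -6.36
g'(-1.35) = 6.78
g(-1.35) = -1.02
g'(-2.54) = 38.27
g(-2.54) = -25.93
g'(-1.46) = 8.89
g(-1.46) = -1.88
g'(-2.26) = 29.14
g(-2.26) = -16.52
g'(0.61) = -3.40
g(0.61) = -6.18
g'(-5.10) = 170.80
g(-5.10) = -274.66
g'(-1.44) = 8.49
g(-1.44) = -1.71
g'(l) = 6.75*l^2 - 0.2*l - 5.79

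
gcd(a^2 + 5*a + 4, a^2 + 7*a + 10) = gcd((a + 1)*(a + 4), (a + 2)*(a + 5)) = 1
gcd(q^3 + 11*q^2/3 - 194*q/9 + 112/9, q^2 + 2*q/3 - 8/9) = q - 2/3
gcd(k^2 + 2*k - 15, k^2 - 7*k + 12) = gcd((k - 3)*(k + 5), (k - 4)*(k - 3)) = k - 3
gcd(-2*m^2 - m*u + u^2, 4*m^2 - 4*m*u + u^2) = -2*m + u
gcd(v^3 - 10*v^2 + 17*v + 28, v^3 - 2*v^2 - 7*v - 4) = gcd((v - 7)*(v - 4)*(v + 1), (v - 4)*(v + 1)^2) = v^2 - 3*v - 4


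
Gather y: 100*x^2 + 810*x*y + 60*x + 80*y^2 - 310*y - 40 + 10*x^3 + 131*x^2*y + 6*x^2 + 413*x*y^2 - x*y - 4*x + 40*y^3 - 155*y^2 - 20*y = 10*x^3 + 106*x^2 + 56*x + 40*y^3 + y^2*(413*x - 75) + y*(131*x^2 + 809*x - 330) - 40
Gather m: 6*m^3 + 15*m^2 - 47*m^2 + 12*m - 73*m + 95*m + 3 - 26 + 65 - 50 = 6*m^3 - 32*m^2 + 34*m - 8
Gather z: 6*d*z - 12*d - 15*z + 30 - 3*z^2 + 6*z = -12*d - 3*z^2 + z*(6*d - 9) + 30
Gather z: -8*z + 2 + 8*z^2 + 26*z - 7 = 8*z^2 + 18*z - 5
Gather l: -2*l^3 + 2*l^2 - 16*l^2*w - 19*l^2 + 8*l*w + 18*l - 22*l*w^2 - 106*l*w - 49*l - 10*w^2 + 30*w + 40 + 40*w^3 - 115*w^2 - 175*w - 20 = -2*l^3 + l^2*(-16*w - 17) + l*(-22*w^2 - 98*w - 31) + 40*w^3 - 125*w^2 - 145*w + 20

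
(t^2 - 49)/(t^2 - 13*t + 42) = (t + 7)/(t - 6)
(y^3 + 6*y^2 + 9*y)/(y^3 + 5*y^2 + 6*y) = (y + 3)/(y + 2)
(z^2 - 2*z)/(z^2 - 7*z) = (z - 2)/(z - 7)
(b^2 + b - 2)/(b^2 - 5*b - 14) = (b - 1)/(b - 7)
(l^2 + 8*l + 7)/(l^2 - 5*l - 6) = (l + 7)/(l - 6)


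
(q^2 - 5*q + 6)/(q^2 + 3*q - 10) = (q - 3)/(q + 5)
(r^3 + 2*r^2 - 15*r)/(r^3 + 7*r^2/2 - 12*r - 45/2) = 2*r/(2*r + 3)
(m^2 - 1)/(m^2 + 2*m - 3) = (m + 1)/(m + 3)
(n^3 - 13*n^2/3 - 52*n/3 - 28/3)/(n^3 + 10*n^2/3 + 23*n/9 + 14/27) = 9*(n^2 - 5*n - 14)/(9*n^2 + 24*n + 7)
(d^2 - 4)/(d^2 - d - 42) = (4 - d^2)/(-d^2 + d + 42)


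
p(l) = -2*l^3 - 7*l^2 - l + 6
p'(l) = -6*l^2 - 14*l - 1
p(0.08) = 5.87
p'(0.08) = -2.16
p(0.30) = 5.02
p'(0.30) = -5.74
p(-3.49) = 9.25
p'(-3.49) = -25.22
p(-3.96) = 24.39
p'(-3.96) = -39.65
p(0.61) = 2.33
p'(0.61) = -11.77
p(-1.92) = -3.73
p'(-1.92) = 3.76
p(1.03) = -4.64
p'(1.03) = -21.79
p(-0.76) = 3.59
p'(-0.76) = 6.17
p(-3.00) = 0.00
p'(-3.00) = -13.00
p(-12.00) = 2466.00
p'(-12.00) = -697.00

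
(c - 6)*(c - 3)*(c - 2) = c^3 - 11*c^2 + 36*c - 36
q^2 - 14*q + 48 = (q - 8)*(q - 6)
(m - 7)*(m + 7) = m^2 - 49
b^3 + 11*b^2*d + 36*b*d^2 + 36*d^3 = (b + 2*d)*(b + 3*d)*(b + 6*d)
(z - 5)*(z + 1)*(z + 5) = z^3 + z^2 - 25*z - 25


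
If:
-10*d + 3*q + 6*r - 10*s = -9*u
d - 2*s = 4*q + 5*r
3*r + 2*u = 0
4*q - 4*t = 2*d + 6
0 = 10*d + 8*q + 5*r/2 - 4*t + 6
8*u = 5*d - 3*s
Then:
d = -16488/20443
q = -16980/20443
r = 8184/20443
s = 5256/20443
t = -78801/40886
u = -12276/20443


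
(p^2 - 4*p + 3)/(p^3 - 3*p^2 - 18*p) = (-p^2 + 4*p - 3)/(p*(-p^2 + 3*p + 18))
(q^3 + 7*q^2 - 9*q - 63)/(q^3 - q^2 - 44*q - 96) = (q^2 + 4*q - 21)/(q^2 - 4*q - 32)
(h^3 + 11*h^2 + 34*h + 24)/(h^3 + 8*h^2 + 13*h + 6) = (h + 4)/(h + 1)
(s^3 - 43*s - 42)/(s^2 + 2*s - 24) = (s^2 - 6*s - 7)/(s - 4)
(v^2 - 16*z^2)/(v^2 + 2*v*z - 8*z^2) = (-v + 4*z)/(-v + 2*z)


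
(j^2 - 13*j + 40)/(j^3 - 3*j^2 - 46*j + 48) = (j - 5)/(j^2 + 5*j - 6)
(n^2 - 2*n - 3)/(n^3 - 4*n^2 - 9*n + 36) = (n + 1)/(n^2 - n - 12)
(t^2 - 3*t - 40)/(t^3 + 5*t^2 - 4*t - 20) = (t - 8)/(t^2 - 4)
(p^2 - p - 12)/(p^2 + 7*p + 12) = (p - 4)/(p + 4)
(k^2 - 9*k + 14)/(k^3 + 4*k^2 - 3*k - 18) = (k - 7)/(k^2 + 6*k + 9)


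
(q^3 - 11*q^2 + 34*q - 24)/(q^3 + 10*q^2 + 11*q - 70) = (q^3 - 11*q^2 + 34*q - 24)/(q^3 + 10*q^2 + 11*q - 70)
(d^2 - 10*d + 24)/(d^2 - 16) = (d - 6)/(d + 4)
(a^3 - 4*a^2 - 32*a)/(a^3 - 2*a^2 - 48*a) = (a + 4)/(a + 6)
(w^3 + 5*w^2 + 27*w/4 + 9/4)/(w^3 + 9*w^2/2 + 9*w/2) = (w + 1/2)/w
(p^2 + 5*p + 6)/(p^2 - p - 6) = (p + 3)/(p - 3)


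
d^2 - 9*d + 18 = (d - 6)*(d - 3)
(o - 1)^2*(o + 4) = o^3 + 2*o^2 - 7*o + 4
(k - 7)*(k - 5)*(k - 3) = k^3 - 15*k^2 + 71*k - 105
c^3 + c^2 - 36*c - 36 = (c - 6)*(c + 1)*(c + 6)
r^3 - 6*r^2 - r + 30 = (r - 5)*(r - 3)*(r + 2)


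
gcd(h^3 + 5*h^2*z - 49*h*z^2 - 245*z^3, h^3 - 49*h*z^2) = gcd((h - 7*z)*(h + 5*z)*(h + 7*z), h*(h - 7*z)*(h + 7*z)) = -h^2 + 49*z^2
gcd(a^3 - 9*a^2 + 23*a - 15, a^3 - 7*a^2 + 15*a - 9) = a^2 - 4*a + 3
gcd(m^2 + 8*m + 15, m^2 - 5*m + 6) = 1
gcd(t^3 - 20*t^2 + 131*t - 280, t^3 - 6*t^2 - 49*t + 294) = t - 7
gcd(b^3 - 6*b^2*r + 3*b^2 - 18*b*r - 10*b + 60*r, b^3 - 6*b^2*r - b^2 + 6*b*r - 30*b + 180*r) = -b^2 + 6*b*r - 5*b + 30*r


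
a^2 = a^2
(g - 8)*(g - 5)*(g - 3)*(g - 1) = g^4 - 17*g^3 + 95*g^2 - 199*g + 120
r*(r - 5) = r^2 - 5*r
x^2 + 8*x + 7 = (x + 1)*(x + 7)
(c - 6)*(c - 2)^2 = c^3 - 10*c^2 + 28*c - 24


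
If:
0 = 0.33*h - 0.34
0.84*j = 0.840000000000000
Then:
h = 1.03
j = 1.00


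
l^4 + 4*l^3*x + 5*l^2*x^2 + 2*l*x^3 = l*(l + x)^2*(l + 2*x)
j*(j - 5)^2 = j^3 - 10*j^2 + 25*j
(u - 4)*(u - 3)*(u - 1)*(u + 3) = u^4 - 5*u^3 - 5*u^2 + 45*u - 36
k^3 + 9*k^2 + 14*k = k*(k + 2)*(k + 7)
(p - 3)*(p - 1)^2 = p^3 - 5*p^2 + 7*p - 3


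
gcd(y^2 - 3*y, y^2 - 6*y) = y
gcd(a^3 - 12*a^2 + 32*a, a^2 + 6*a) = a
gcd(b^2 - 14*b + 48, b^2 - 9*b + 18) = b - 6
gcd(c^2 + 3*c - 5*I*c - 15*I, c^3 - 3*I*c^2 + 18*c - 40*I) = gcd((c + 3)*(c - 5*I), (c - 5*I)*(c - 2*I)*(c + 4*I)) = c - 5*I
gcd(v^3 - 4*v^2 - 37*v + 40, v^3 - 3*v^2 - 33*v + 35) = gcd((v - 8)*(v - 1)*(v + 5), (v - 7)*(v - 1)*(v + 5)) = v^2 + 4*v - 5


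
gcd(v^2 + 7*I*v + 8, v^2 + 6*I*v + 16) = v + 8*I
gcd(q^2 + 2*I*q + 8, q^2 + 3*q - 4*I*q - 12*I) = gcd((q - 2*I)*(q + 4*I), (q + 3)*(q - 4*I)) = 1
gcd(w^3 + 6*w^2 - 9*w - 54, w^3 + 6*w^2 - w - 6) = w + 6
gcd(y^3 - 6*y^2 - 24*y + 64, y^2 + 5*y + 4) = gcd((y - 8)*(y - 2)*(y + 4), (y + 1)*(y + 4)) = y + 4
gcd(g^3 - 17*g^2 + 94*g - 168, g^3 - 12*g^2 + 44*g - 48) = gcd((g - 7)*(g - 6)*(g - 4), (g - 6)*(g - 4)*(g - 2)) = g^2 - 10*g + 24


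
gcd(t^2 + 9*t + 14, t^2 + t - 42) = t + 7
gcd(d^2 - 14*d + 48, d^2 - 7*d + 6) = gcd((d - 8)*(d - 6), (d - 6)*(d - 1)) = d - 6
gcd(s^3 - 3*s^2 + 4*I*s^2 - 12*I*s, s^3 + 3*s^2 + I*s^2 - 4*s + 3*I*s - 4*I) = 1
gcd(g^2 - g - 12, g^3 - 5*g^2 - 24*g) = g + 3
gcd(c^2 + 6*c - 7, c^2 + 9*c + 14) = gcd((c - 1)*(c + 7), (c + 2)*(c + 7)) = c + 7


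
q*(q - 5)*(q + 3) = q^3 - 2*q^2 - 15*q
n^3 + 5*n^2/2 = n^2*(n + 5/2)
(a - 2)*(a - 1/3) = a^2 - 7*a/3 + 2/3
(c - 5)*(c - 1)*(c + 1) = c^3 - 5*c^2 - c + 5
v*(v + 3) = v^2 + 3*v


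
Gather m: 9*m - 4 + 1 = 9*m - 3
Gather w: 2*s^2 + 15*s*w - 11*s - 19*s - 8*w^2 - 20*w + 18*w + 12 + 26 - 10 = 2*s^2 - 30*s - 8*w^2 + w*(15*s - 2) + 28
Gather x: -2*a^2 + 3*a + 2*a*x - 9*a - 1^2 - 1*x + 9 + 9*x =-2*a^2 - 6*a + x*(2*a + 8) + 8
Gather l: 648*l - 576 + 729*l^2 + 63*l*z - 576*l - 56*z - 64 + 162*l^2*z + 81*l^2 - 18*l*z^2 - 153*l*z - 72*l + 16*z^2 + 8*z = l^2*(162*z + 810) + l*(-18*z^2 - 90*z) + 16*z^2 - 48*z - 640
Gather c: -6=-6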